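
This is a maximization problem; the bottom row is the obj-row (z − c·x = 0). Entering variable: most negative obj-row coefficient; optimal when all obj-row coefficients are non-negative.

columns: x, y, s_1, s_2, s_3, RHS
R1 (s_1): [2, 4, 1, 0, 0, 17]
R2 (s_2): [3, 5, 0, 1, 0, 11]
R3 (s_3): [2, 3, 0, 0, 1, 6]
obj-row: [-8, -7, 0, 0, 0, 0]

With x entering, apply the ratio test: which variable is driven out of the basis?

Column x entries and ratios — s_1: 17/2 = 17/2; s_2: 11/3 = 11/3; s_3: 6/2 = 3.
Smallest ratio is 3 in the row of s_3, so s_3 leaves.

s_3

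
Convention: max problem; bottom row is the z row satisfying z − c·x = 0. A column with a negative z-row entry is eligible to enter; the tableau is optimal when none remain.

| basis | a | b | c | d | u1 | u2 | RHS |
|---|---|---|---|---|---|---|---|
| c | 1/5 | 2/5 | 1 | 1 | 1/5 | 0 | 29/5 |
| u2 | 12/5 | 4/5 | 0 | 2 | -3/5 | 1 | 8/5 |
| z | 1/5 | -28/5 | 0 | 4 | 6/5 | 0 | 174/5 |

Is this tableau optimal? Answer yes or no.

The z-row has a negative entry -28/5 in column b, so it is not optimal.

no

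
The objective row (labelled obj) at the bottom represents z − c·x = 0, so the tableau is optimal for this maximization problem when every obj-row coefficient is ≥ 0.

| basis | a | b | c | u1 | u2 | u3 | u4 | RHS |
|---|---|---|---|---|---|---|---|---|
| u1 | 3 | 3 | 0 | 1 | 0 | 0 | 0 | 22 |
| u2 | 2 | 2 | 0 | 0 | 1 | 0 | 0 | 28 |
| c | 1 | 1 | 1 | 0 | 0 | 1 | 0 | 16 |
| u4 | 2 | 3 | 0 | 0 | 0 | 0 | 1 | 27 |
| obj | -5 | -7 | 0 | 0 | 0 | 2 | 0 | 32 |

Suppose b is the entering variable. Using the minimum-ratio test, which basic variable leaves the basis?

u1

Column b entries and ratios — u1: 22/3 = 22/3; u2: 28/2 = 14; c: 16/1 = 16; u4: 27/3 = 9.
Smallest ratio is 22/3 in the row of u1, so u1 leaves.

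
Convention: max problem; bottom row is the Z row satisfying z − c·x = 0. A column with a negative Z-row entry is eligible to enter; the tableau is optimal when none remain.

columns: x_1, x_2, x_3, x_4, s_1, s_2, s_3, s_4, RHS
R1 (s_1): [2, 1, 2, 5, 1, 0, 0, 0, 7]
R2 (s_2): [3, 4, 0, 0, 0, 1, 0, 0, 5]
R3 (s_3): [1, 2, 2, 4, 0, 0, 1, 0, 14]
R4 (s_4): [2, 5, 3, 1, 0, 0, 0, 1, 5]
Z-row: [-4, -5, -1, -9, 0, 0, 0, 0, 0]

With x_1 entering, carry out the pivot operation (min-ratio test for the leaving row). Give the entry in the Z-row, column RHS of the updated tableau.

Ratio test on column x_1 — row 1: 7/2 = 7/2; row 2: 5/3 = 5/3; row 3: 14/1 = 14; row 4: 5/2 = 5/2. Minimum is 5/3 at row 2 (s_2 leaves); pivot element 3.
Divide row 2 by 3; eliminate column x_1 from the other rows.
Z-row update in column RHS: 0 − (-4)·(5/3) = 20/3.

20/3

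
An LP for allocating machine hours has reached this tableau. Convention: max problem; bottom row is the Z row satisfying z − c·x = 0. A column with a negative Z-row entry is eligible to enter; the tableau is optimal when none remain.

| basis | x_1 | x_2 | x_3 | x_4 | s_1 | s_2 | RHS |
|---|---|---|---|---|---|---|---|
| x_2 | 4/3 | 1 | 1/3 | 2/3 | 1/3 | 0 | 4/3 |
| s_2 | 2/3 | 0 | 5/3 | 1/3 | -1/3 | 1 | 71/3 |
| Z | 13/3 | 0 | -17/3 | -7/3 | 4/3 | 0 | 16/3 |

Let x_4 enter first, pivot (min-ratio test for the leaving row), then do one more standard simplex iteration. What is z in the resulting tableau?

28

Ratio test on column x_4 — row 1: (4/3)/(2/3) = 2; row 2: (71/3)/(1/3) = 71. Minimum is 2 at row 1 (x_2 leaves); pivot element 2/3.
Pivot on row 1; the Z-row RHS becomes 16/3 − (-7/3)·2 = 10.
Next entering variable (most negative Z-row entry -9/2): x_3.
Ratio test on column x_3 — row 1: 2/(1/2) = 4; row 2: 23/(3/2) = 46/3. Minimum is 4 at row 1 (x_4 leaves); pivot element 1/2.
After the second pivot the Z-row RHS is 10 − (-9/2)·4 = 28.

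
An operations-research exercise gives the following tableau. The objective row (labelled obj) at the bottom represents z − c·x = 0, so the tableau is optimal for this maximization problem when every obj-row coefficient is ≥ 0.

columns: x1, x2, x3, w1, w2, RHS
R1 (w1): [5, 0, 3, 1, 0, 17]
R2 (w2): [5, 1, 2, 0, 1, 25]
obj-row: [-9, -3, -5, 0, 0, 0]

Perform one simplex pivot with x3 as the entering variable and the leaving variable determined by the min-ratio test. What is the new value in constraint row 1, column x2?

Ratio test on column x3 — row 1: 17/3 = 17/3; row 2: 25/2 = 25/2. Minimum is 17/3 at row 1 (w1 leaves); pivot element 3.
Divide row 1 by 3; eliminate column x3 from the other rows.
In the new row 1, the x2 entry is the old entry divided by the pivot: 0/3 = 0.

0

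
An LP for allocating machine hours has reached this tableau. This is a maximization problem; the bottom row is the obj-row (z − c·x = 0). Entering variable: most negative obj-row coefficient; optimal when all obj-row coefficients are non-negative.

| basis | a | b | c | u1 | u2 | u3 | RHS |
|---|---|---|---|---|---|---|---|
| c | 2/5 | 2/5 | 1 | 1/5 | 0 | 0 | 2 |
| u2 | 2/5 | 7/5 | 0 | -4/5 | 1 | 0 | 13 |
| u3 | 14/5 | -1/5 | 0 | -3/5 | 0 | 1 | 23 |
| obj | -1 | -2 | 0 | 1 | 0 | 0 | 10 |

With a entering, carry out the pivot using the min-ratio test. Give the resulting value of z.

Ratio test on column a — row 1: 2/(2/5) = 5; row 2: 13/(2/5) = 65/2; row 3: 23/(14/5) = 115/14. Minimum is 5 at row 1 (c leaves); pivot element 2/5.
Pivot on row 1; the obj-row RHS becomes 10 − (-1)·5 = 15.

15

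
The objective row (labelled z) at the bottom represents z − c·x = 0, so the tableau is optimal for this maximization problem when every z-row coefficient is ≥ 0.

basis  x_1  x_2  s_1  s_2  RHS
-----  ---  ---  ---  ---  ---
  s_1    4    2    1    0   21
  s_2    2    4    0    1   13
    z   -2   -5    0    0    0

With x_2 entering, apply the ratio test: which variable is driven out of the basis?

s_2

Column x_2 entries and ratios — s_1: 21/2 = 21/2; s_2: 13/4 = 13/4.
Smallest ratio is 13/4 in the row of s_2, so s_2 leaves.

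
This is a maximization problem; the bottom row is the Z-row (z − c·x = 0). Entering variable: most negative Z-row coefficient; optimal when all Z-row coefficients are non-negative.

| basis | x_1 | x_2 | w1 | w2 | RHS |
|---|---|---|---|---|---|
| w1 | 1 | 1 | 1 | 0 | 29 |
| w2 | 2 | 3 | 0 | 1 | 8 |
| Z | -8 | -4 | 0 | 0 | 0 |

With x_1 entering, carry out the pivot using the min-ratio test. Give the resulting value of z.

Ratio test on column x_1 — row 1: 29/1 = 29; row 2: 8/2 = 4. Minimum is 4 at row 2 (w2 leaves); pivot element 2.
Pivot on row 2; the Z-row RHS becomes 0 − (-8)·4 = 32.

32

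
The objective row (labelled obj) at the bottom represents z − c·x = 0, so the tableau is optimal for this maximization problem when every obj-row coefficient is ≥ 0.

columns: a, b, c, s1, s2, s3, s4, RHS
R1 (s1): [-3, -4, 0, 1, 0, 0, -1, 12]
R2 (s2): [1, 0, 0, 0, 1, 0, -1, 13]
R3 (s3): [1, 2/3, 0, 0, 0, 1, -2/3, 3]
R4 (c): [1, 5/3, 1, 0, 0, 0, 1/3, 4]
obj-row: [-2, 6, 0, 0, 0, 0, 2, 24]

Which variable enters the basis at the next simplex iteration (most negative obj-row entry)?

Negative obj-row entries: a: -2.
The most negative is -2 in column a, so a enters.

a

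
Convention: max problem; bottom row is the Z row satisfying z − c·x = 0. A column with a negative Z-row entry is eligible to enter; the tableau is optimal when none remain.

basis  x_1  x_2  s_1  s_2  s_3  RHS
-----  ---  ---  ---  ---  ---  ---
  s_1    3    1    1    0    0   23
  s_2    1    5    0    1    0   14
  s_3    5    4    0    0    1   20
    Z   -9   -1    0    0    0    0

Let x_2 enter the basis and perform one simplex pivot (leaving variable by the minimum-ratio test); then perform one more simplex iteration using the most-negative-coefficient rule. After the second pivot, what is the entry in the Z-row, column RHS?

Ratio test on column x_2 — row 1: 23/1 = 23; row 2: 14/5 = 14/5; row 3: 20/4 = 5. Minimum is 14/5 at row 2 (s_2 leaves); pivot element 5.
Divide row 2 by 5; eliminate column x_2 from the other rows.
Second iteration: most negative Z-row entry is -44/5 in column x_1, so x_1 enters.
Ratio test on column x_1 — row 1: (101/5)/(14/5) = 101/14; row 2: (14/5)/(1/5) = 14; row 3: (44/5)/(21/5) = 44/21. Minimum is 44/21 at row 3 (s_3 leaves); pivot element 21/5.
Divide row 3 by 21/5; eliminate column x_1 from the other rows.
After both pivots, the entry at the Z-row, column RHS is 446/21.

446/21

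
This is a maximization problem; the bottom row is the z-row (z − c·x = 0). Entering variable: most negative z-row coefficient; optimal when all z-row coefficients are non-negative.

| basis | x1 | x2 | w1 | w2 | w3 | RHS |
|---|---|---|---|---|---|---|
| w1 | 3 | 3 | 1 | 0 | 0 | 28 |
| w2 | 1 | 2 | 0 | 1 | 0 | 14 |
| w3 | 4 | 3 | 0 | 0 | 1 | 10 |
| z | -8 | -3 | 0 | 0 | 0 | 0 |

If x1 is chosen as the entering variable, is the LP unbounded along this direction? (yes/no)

Column x1 has positive entries in row(s) 1, 2, 3, so the ratio test bounds it — not unbounded.

no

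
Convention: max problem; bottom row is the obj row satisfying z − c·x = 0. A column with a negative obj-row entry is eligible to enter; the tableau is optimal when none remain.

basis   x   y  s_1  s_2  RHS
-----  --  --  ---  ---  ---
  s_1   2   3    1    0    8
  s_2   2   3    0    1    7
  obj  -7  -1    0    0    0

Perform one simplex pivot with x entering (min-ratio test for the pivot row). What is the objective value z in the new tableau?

Ratio test on column x — row 1: 8/2 = 4; row 2: 7/2 = 7/2. Minimum is 7/2 at row 2 (s_2 leaves); pivot element 2.
Pivot on row 2; the obj-row RHS becomes 0 − (-7)·(7/2) = 49/2.

49/2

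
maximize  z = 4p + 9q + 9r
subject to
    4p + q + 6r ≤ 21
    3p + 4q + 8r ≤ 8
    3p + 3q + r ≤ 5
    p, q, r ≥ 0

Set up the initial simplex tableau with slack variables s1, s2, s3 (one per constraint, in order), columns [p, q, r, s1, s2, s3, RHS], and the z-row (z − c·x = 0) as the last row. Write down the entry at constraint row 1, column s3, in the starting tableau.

Slack s3 belongs to constraint 3; its column is the unit vector e_3, so the entry in row 1 is 0.

0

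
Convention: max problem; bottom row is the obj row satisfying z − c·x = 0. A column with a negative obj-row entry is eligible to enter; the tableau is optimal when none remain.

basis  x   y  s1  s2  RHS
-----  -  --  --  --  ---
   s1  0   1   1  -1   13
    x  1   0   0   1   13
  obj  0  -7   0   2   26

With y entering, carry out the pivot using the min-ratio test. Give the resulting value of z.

117

Ratio test on column y — row 1: 13/1 = 13; row 2: entry 0 ≤ 0. Minimum is 13 at row 1 (s1 leaves); pivot element 1.
Pivot on row 1; the obj-row RHS becomes 26 − (-7)·13 = 117.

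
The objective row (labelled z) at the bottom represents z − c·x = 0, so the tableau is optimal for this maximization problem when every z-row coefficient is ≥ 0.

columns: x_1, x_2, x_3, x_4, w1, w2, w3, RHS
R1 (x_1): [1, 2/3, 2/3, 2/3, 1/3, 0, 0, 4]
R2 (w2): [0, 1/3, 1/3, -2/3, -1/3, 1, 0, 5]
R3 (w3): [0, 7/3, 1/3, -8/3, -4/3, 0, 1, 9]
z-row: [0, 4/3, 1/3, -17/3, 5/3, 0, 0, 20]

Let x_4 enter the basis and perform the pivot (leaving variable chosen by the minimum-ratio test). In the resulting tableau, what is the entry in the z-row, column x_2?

7

Ratio test on column x_4 — row 1: 4/(2/3) = 6; row 2: entry -2/3 ≤ 0; row 3: entry -8/3 ≤ 0. Minimum is 6 at row 1 (x_1 leaves); pivot element 2/3.
Divide row 1 by 2/3; eliminate column x_4 from the other rows.
z-row update in column x_2: 4/3 − (-17/3)·1 = 7.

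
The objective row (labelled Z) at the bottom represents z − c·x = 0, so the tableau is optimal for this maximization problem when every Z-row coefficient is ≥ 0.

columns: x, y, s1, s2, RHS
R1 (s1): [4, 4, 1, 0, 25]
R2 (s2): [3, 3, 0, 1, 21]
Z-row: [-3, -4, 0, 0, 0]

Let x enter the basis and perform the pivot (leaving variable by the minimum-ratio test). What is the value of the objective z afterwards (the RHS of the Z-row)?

Ratio test on column x — row 1: 25/4 = 25/4; row 2: 21/3 = 7. Minimum is 25/4 at row 1 (s1 leaves); pivot element 4.
Pivot on row 1; the Z-row RHS becomes 0 − (-3)·(25/4) = 75/4.

75/4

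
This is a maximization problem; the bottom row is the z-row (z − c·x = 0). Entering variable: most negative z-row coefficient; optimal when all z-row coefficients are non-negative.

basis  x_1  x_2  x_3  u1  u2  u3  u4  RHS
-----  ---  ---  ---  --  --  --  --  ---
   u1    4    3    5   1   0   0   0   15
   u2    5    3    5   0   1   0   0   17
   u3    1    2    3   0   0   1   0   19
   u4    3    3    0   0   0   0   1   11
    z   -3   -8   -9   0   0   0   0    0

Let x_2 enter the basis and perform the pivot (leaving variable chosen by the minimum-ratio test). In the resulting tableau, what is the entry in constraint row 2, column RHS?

Ratio test on column x_2 — row 1: 15/3 = 5; row 2: 17/3 = 17/3; row 3: 19/2 = 19/2; row 4: 11/3 = 11/3. Minimum is 11/3 at row 4 (u4 leaves); pivot element 3.
Divide row 4 by 3; eliminate column x_2 from the other rows.
Row 2 update in column RHS: 17 − 3·(11/3) = 6.

6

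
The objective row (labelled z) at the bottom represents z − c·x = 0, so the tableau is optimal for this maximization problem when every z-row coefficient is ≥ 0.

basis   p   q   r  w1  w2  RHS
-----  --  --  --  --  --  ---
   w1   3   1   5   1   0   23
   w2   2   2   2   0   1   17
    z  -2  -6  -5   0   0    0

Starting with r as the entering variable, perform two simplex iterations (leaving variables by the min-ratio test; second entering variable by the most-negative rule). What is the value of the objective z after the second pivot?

Ratio test on column r — row 1: 23/5 = 23/5; row 2: 17/2 = 17/2. Minimum is 23/5 at row 1 (w1 leaves); pivot element 5.
Pivot on row 1; the z-row RHS becomes 0 − (-5)·(23/5) = 23.
Next entering variable (most negative z-row entry -5): q.
Ratio test on column q — row 1: (23/5)/(1/5) = 23; row 2: (39/5)/(8/5) = 39/8. Minimum is 39/8 at row 2 (w2 leaves); pivot element 8/5.
After the second pivot the z-row RHS is 23 − (-5)·(39/8) = 379/8.

379/8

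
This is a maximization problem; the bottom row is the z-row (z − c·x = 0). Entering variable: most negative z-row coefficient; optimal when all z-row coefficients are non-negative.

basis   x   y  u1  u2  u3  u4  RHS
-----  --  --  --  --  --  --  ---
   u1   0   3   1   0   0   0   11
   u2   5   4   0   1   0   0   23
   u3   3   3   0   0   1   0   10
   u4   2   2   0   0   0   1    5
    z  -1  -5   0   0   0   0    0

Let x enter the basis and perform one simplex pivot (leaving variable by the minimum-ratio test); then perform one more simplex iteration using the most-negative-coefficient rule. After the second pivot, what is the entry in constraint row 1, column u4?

Ratio test on column x — row 1: entry 0 ≤ 0; row 2: 23/5 = 23/5; row 3: 10/3 = 10/3; row 4: 5/2 = 5/2. Minimum is 5/2 at row 4 (u4 leaves); pivot element 2.
Divide row 4 by 2; eliminate column x from the other rows.
Second iteration: most negative z-row entry is -4 in column y, so y enters.
Ratio test on column y — row 1: 11/3 = 11/3; row 2: entry -1 ≤ 0; row 3: entry 0 ≤ 0; row 4: (5/2)/1 = 5/2. Minimum is 5/2 at row 4 (x leaves); pivot element 1.
Divide row 4 by 1; eliminate column y from the other rows.
After both pivots, the entry at constraint row 1, column u4 is -3/2.

-3/2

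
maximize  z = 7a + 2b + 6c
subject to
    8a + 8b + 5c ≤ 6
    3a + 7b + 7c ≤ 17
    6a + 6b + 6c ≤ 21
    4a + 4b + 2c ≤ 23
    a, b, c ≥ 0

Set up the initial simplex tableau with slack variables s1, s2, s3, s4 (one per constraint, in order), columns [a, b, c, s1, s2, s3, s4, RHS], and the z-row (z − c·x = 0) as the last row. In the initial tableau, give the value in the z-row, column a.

-7

The z-row carries the negated objective coefficients: the a entry is -7.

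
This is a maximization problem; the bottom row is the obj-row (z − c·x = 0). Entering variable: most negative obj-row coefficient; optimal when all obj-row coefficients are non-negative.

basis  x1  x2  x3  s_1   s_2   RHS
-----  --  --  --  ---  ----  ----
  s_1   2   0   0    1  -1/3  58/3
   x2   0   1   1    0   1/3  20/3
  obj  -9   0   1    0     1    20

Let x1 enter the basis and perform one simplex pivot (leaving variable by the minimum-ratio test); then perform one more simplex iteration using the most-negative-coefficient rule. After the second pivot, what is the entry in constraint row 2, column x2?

3

Ratio test on column x1 — row 1: (58/3)/2 = 29/3; row 2: entry 0 ≤ 0. Minimum is 29/3 at row 1 (s_1 leaves); pivot element 2.
Divide row 1 by 2; eliminate column x1 from the other rows.
Second iteration: most negative obj-row entry is -1/2 in column s_2, so s_2 enters.
Ratio test on column s_2 — row 1: entry -1/6 ≤ 0; row 2: (20/3)/(1/3) = 20. Minimum is 20 at row 2 (x2 leaves); pivot element 1/3.
Divide row 2 by 1/3; eliminate column s_2 from the other rows.
After both pivots, the entry at constraint row 2, column x2 is 3.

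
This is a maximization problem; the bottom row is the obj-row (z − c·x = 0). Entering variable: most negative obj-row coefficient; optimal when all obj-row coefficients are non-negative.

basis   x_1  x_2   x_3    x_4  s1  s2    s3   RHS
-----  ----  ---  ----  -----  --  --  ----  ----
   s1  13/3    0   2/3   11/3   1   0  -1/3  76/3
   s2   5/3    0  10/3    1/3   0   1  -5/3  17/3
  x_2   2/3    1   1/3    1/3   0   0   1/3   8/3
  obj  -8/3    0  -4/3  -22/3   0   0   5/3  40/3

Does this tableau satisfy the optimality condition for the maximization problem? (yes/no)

The obj-row has a negative entry -22/3 in column x_4, so it is not optimal.

no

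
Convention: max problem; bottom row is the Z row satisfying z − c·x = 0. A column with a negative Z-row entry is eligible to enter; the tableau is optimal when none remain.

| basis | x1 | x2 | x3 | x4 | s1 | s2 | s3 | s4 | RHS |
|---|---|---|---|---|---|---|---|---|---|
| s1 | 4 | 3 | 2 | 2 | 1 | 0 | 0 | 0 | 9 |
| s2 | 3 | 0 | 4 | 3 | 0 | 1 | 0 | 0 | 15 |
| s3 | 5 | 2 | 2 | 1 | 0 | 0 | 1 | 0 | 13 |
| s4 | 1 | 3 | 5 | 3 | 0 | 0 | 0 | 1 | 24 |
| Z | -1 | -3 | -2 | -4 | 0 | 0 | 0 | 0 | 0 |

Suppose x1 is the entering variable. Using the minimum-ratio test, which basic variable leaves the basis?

Column x1 entries and ratios — s1: 9/4 = 9/4; s2: 15/3 = 5; s3: 13/5 = 13/5; s4: 24/1 = 24.
Smallest ratio is 9/4 in the row of s1, so s1 leaves.

s1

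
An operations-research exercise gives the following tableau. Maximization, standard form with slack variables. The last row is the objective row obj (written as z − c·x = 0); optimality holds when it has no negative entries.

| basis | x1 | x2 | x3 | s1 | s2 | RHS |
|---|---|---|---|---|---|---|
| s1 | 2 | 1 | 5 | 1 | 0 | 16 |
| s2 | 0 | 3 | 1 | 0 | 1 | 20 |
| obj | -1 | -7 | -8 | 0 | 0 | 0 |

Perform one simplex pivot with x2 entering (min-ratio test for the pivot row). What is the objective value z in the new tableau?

140/3

Ratio test on column x2 — row 1: 16/1 = 16; row 2: 20/3 = 20/3. Minimum is 20/3 at row 2 (s2 leaves); pivot element 3.
Pivot on row 2; the obj-row RHS becomes 0 − (-7)·(20/3) = 140/3.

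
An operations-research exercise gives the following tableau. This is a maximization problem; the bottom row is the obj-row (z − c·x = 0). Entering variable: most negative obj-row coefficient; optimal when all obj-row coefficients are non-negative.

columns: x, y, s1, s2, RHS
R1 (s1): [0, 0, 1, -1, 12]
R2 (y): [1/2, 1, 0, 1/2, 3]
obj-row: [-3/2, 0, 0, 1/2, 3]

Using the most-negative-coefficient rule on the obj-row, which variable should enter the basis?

x

Negative obj-row entries: x: -3/2.
The most negative is -3/2 in column x, so x enters.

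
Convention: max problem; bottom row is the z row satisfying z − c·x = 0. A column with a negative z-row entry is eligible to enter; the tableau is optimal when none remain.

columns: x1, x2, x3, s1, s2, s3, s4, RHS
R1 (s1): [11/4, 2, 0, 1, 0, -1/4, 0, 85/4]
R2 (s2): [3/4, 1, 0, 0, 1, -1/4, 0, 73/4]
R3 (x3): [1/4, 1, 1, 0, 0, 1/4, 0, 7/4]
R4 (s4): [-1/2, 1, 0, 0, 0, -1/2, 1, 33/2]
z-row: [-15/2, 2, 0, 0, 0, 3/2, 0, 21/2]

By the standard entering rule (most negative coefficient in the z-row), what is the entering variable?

x1

Negative z-row entries: x1: -15/2.
The most negative is -15/2 in column x1, so x1 enters.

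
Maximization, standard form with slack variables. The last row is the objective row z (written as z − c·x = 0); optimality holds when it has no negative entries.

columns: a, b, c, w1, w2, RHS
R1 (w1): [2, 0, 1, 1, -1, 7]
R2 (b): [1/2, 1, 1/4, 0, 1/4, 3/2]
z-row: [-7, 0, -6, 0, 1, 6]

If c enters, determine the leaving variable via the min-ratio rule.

Column c entries and ratios — w1: 7/1 = 7; b: (3/2)/(1/4) = 6.
Smallest ratio is 6 in the row of b, so b leaves.

b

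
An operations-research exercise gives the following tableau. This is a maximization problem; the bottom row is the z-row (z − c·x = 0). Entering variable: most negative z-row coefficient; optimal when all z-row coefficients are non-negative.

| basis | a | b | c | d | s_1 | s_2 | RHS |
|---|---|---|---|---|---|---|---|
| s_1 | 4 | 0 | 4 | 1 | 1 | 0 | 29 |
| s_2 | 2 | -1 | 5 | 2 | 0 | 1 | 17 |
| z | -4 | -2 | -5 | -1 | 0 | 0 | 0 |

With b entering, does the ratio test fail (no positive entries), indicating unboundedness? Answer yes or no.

Every constraint-row entry in column b is ≤ 0, so increasing b is unbounded.

yes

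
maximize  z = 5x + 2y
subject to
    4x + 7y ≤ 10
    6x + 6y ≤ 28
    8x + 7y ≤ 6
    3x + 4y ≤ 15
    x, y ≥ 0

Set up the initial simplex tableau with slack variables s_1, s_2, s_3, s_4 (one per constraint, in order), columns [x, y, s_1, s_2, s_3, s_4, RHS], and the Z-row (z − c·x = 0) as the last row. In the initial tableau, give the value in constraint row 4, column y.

4

Constraint 4 has coefficient 4 on y.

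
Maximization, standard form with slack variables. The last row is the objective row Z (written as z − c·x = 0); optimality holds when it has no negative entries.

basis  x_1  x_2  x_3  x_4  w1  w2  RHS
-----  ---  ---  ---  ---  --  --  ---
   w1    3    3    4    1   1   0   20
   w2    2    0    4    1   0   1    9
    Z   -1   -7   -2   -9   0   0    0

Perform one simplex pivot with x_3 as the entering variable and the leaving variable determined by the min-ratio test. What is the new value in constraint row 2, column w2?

1/4

Ratio test on column x_3 — row 1: 20/4 = 5; row 2: 9/4 = 9/4. Minimum is 9/4 at row 2 (w2 leaves); pivot element 4.
Divide row 2 by 4; eliminate column x_3 from the other rows.
In the new row 2, the w2 entry is the old entry divided by the pivot: 1/4 = 1/4.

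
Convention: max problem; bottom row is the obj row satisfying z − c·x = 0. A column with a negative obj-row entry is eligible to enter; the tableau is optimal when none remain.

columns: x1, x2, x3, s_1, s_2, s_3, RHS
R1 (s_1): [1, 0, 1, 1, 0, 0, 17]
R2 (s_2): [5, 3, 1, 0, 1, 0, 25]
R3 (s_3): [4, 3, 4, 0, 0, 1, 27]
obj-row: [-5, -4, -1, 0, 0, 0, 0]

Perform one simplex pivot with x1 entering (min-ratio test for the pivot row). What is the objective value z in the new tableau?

Ratio test on column x1 — row 1: 17/1 = 17; row 2: 25/5 = 5; row 3: 27/4 = 27/4. Minimum is 5 at row 2 (s_2 leaves); pivot element 5.
Pivot on row 2; the obj-row RHS becomes 0 − (-5)·5 = 25.

25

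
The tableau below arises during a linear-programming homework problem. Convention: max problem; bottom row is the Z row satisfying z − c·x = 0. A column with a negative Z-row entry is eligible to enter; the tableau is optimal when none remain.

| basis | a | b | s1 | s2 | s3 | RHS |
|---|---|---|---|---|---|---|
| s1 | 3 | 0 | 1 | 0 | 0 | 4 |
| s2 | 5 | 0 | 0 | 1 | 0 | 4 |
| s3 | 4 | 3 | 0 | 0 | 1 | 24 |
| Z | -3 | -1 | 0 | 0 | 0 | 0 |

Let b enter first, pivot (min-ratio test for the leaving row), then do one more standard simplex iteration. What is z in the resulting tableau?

28/3

Ratio test on column b — row 1: entry 0 ≤ 0; row 2: entry 0 ≤ 0; row 3: 24/3 = 8. Minimum is 8 at row 3 (s3 leaves); pivot element 3.
Pivot on row 3; the Z-row RHS becomes 0 − (-1)·8 = 8.
Next entering variable (most negative Z-row entry -5/3): a.
Ratio test on column a — row 1: 4/3 = 4/3; row 2: 4/5 = 4/5; row 3: 8/(4/3) = 6. Minimum is 4/5 at row 2 (s2 leaves); pivot element 5.
After the second pivot the Z-row RHS is 8 − (-5/3)·(4/5) = 28/3.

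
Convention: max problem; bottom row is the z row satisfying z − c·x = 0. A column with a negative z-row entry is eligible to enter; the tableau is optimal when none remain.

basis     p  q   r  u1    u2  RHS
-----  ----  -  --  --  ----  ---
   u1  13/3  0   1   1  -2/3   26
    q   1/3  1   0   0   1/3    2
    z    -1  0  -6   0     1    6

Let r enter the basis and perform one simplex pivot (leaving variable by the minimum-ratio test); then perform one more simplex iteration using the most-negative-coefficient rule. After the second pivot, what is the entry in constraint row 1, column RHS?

Ratio test on column r — row 1: 26/1 = 26; row 2: entry 0 ≤ 0. Minimum is 26 at row 1 (u1 leaves); pivot element 1.
Divide row 1 by 1; eliminate column r from the other rows.
Second iteration: most negative z-row entry is -3 in column u2, so u2 enters.
Ratio test on column u2 — row 1: entry -2/3 ≤ 0; row 2: 2/(1/3) = 6. Minimum is 6 at row 2 (q leaves); pivot element 1/3.
Divide row 2 by 1/3; eliminate column u2 from the other rows.
After both pivots, the entry at constraint row 1, column RHS is 30.

30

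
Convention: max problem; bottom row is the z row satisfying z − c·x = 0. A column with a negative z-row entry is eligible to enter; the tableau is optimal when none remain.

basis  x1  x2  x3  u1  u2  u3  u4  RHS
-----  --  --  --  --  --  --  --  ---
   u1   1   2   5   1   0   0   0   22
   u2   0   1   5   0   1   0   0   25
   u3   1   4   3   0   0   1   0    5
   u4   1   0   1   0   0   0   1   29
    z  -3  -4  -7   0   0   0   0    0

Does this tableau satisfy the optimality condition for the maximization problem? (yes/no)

no

The z-row has a negative entry -7 in column x3, so it is not optimal.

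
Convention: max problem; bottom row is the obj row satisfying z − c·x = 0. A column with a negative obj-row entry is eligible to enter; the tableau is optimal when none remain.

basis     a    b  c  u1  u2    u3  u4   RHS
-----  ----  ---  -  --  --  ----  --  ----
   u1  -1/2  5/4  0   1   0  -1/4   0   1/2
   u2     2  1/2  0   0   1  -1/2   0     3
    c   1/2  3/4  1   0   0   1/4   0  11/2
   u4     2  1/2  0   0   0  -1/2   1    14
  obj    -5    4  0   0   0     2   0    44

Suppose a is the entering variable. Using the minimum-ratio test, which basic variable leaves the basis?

u2

Column a entries and ratios — u1: -1/2 ≤ 0, skip; u2: 3/2 = 3/2; c: (11/2)/(1/2) = 11; u4: 14/2 = 7.
Smallest ratio is 3/2 in the row of u2, so u2 leaves.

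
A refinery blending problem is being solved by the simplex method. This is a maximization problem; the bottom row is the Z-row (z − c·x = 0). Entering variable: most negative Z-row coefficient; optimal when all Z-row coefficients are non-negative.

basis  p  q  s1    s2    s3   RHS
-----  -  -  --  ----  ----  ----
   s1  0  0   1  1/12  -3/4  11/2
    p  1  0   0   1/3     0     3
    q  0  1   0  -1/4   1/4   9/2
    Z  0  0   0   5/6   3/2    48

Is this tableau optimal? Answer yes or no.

yes

Every Z-row coefficient is ≥ 0, so the tableau is optimal.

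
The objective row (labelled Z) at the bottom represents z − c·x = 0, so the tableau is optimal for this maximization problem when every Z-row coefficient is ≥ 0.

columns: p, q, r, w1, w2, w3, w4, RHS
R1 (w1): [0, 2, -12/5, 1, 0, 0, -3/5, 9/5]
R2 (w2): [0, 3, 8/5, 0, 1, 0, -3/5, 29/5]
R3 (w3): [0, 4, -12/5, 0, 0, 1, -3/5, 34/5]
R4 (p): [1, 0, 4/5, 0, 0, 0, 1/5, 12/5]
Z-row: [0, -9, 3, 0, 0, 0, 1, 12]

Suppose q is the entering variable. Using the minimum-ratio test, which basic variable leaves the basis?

Column q entries and ratios — w1: (9/5)/2 = 9/10; w2: (29/5)/3 = 29/15; w3: (34/5)/4 = 17/10; p: 0 ≤ 0, skip.
Smallest ratio is 9/10 in the row of w1, so w1 leaves.

w1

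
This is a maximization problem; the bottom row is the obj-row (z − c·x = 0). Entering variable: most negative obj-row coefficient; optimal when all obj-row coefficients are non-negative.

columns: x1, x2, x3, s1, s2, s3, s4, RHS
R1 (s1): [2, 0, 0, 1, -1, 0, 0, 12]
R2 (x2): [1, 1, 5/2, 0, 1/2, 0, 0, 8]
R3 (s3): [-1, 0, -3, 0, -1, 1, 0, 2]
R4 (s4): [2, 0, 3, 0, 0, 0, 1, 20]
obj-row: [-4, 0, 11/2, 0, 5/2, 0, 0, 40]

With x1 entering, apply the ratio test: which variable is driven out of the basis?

s1

Column x1 entries and ratios — s1: 12/2 = 6; x2: 8/1 = 8; s3: -1 ≤ 0, skip; s4: 20/2 = 10.
Smallest ratio is 6 in the row of s1, so s1 leaves.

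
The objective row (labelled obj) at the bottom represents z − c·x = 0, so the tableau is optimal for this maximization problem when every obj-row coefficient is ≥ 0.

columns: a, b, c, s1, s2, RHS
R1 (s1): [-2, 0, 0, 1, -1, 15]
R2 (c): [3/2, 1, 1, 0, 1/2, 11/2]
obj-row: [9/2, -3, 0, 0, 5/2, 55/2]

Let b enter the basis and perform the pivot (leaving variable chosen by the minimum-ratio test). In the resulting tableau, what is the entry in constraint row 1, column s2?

Ratio test on column b — row 1: entry 0 ≤ 0; row 2: (11/2)/1 = 11/2. Minimum is 11/2 at row 2 (c leaves); pivot element 1.
Divide row 2 by 1; eliminate column b from the other rows.
Row 1 update in column s2: -1 − 0·(1/2) = -1.

-1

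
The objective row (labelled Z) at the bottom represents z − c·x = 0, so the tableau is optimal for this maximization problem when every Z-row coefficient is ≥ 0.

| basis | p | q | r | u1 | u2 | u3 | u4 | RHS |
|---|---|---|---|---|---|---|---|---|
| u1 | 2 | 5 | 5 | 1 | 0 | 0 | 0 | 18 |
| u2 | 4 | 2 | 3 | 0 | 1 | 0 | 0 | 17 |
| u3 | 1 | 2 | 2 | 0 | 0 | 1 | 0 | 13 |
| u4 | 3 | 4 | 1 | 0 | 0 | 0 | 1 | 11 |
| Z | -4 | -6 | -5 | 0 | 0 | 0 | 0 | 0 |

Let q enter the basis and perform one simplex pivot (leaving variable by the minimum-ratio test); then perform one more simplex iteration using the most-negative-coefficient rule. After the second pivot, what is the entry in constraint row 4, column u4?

Ratio test on column q — row 1: 18/5 = 18/5; row 2: 17/2 = 17/2; row 3: 13/2 = 13/2; row 4: 11/4 = 11/4. Minimum is 11/4 at row 4 (u4 leaves); pivot element 4.
Divide row 4 by 4; eliminate column q from the other rows.
Second iteration: most negative Z-row entry is -7/2 in column r, so r enters.
Ratio test on column r — row 1: (17/4)/(15/4) = 17/15; row 2: (23/2)/(5/2) = 23/5; row 3: (15/2)/(3/2) = 5; row 4: (11/4)/(1/4) = 11. Minimum is 17/15 at row 1 (u1 leaves); pivot element 15/4.
Divide row 1 by 15/4; eliminate column r from the other rows.
After both pivots, the entry at constraint row 4, column u4 is 1/3.

1/3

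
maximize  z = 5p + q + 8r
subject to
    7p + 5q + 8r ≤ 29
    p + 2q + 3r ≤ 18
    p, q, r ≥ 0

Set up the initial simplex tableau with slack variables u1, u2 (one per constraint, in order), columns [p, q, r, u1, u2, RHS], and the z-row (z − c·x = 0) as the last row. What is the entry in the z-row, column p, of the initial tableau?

The z-row carries the negated objective coefficients: the p entry is -5.

-5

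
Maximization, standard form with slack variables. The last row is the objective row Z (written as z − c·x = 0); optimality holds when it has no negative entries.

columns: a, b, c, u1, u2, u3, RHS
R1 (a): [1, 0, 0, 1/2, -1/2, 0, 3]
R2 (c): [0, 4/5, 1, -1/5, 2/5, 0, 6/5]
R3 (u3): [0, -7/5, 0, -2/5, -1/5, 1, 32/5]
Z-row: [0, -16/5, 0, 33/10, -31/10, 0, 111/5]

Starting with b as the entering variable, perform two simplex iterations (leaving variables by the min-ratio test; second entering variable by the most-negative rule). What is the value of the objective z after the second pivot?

63/2

Ratio test on column b — row 1: entry 0 ≤ 0; row 2: (6/5)/(4/5) = 3/2; row 3: entry -7/5 ≤ 0. Minimum is 3/2 at row 2 (c leaves); pivot element 4/5.
Pivot on row 2; the Z-row RHS becomes 111/5 − (-16/5)·(3/2) = 27.
Next entering variable (most negative Z-row entry -3/2): u2.
Ratio test on column u2 — row 1: entry -1/2 ≤ 0; row 2: (3/2)/(1/2) = 3; row 3: (17/2)/(1/2) = 17. Minimum is 3 at row 2 (b leaves); pivot element 1/2.
After the second pivot the Z-row RHS is 27 − (-3/2)·3 = 63/2.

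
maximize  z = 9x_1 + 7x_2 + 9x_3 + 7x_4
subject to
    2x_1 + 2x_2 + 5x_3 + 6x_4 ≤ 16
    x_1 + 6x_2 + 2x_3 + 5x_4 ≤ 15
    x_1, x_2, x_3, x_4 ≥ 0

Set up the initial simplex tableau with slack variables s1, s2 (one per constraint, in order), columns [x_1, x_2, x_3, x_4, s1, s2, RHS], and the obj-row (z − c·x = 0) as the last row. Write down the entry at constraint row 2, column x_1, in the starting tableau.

1

Constraint 2 has coefficient 1 on x_1.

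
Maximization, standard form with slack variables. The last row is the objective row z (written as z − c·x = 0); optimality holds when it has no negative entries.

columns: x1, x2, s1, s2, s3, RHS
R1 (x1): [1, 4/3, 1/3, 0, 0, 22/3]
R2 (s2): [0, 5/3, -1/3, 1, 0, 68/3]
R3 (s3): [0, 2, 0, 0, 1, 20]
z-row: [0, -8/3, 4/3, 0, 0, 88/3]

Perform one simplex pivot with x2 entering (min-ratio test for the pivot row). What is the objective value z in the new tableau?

44

Ratio test on column x2 — row 1: (22/3)/(4/3) = 11/2; row 2: (68/3)/(5/3) = 68/5; row 3: 20/2 = 10. Minimum is 11/2 at row 1 (x1 leaves); pivot element 4/3.
Pivot on row 1; the z-row RHS becomes 88/3 − (-8/3)·(11/2) = 44.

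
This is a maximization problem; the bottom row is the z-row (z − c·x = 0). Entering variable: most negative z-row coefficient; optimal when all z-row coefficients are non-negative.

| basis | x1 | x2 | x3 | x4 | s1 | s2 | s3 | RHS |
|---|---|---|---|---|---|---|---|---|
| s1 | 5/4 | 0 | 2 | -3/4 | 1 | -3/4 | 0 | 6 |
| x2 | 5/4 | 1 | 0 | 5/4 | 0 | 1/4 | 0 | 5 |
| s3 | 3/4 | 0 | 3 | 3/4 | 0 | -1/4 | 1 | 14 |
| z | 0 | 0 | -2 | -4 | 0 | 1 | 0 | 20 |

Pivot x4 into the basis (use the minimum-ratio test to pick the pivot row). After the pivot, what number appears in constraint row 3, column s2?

Ratio test on column x4 — row 1: entry -3/4 ≤ 0; row 2: 5/(5/4) = 4; row 3: 14/(3/4) = 56/3. Minimum is 4 at row 2 (x2 leaves); pivot element 5/4.
Divide row 2 by 5/4; eliminate column x4 from the other rows.
Row 3 update in column s2: -1/4 − (3/4)·(1/5) = -2/5.

-2/5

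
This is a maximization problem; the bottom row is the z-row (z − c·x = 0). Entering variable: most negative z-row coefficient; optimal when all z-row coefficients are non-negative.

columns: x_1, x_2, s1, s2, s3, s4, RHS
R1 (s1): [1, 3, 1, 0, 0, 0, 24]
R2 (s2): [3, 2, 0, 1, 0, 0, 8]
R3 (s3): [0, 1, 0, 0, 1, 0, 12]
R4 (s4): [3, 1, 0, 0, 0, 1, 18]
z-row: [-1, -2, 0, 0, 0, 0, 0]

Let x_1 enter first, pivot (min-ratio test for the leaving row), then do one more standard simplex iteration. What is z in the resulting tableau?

8

Ratio test on column x_1 — row 1: 24/1 = 24; row 2: 8/3 = 8/3; row 3: entry 0 ≤ 0; row 4: 18/3 = 6. Minimum is 8/3 at row 2 (s2 leaves); pivot element 3.
Pivot on row 2; the z-row RHS becomes 0 − (-1)·(8/3) = 8/3.
Next entering variable (most negative z-row entry -4/3): x_2.
Ratio test on column x_2 — row 1: (64/3)/(7/3) = 64/7; row 2: (8/3)/(2/3) = 4; row 3: 12/1 = 12; row 4: entry -1 ≤ 0. Minimum is 4 at row 2 (x_1 leaves); pivot element 2/3.
After the second pivot the z-row RHS is 8/3 − (-4/3)·4 = 8.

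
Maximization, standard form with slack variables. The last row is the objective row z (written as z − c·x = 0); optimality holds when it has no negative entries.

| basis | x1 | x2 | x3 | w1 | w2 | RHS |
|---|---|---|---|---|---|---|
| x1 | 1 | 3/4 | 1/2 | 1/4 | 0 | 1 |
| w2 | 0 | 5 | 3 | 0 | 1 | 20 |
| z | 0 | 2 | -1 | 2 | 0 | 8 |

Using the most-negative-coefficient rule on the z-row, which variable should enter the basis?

Negative z-row entries: x3: -1.
The most negative is -1 in column x3, so x3 enters.

x3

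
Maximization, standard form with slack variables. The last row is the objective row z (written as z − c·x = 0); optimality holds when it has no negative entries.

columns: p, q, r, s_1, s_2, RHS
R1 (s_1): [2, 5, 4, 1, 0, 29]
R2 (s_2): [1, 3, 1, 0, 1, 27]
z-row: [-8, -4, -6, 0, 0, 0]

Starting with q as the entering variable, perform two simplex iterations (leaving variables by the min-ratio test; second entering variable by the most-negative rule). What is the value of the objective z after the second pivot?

Ratio test on column q — row 1: 29/5 = 29/5; row 2: 27/3 = 9. Minimum is 29/5 at row 1 (s_1 leaves); pivot element 5.
Pivot on row 1; the z-row RHS becomes 0 − (-4)·(29/5) = 116/5.
Next entering variable (most negative z-row entry -32/5): p.
Ratio test on column p — row 1: (29/5)/(2/5) = 29/2; row 2: entry -1/5 ≤ 0. Minimum is 29/2 at row 1 (q leaves); pivot element 2/5.
After the second pivot the z-row RHS is 116/5 − (-32/5)·(29/2) = 116.

116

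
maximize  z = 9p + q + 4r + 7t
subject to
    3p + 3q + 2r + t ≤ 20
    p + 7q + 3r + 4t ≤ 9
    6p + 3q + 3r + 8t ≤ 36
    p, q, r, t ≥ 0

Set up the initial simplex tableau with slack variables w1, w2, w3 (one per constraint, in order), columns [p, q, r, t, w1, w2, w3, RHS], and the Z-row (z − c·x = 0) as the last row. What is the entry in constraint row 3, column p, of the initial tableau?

6

Constraint 3 has coefficient 6 on p.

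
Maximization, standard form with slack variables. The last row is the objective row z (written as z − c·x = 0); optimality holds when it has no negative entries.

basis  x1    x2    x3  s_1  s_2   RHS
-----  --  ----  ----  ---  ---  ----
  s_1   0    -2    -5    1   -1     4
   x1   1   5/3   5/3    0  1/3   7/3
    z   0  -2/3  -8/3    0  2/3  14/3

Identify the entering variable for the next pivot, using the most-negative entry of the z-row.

x3

Negative z-row entries: x2: -2/3, x3: -8/3.
The most negative is -8/3 in column x3, so x3 enters.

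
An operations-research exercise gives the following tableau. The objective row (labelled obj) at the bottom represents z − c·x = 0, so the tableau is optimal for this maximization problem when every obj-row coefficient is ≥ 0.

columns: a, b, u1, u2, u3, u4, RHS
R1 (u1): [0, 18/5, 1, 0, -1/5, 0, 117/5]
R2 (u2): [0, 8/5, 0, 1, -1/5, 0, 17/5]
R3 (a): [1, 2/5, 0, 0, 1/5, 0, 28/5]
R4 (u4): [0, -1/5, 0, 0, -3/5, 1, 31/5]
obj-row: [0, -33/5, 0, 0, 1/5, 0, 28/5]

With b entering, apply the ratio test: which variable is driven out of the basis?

Column b entries and ratios — u1: (117/5)/(18/5) = 13/2; u2: (17/5)/(8/5) = 17/8; a: (28/5)/(2/5) = 14; u4: -1/5 ≤ 0, skip.
Smallest ratio is 17/8 in the row of u2, so u2 leaves.

u2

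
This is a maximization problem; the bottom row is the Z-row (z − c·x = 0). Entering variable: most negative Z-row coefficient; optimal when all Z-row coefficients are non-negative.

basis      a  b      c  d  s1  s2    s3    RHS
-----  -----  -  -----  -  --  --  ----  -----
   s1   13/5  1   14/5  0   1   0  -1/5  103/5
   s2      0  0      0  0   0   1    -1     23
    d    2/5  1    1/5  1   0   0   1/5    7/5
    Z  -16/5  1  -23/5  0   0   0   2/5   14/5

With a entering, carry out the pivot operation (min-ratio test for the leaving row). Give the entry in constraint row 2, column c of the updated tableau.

Ratio test on column a — row 1: (103/5)/(13/5) = 103/13; row 2: entry 0 ≤ 0; row 3: (7/5)/(2/5) = 7/2. Minimum is 7/2 at row 3 (d leaves); pivot element 2/5.
Divide row 3 by 2/5; eliminate column a from the other rows.
Row 2 update in column c: 0 − 0·(1/2) = 0.

0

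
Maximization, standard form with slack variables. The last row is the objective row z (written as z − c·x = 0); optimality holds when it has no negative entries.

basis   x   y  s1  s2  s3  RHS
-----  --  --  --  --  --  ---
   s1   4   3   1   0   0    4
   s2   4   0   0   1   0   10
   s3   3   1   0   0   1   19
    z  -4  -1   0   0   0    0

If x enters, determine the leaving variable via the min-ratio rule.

Column x entries and ratios — s1: 4/4 = 1; s2: 10/4 = 5/2; s3: 19/3 = 19/3.
Smallest ratio is 1 in the row of s1, so s1 leaves.

s1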